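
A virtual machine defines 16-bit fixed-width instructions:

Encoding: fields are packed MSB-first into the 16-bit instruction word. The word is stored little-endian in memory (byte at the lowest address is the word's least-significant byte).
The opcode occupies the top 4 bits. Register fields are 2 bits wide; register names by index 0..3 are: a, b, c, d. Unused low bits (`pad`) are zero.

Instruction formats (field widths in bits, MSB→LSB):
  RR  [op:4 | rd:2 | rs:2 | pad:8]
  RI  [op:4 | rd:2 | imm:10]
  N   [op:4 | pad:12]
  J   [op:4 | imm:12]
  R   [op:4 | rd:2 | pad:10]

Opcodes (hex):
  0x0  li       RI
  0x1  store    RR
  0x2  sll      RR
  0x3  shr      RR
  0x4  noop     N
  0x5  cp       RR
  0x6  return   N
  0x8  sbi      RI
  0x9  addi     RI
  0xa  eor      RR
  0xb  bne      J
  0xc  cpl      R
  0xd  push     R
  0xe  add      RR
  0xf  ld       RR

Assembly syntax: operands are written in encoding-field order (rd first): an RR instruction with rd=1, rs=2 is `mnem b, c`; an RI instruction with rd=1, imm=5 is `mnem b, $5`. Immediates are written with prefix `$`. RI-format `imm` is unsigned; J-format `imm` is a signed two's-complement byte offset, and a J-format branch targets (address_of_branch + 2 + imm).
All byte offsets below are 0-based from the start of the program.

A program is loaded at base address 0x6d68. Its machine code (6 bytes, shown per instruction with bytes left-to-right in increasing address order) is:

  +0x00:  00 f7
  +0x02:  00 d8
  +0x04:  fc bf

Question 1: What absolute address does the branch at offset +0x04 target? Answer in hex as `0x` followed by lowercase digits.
0x6d6a

+0x04: fc bf ⇒ word 0xbffc (little)
  opcode bits[15:12]=0xb: bne/J
  imm@[11:0]=0xffc (s12→-4) ⇒ $-4
  target = base 0x6d68 + off 0x04 + 2 + imm -4 = 0x6d6a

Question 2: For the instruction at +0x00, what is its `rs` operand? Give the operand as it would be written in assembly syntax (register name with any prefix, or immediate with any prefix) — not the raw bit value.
d

@+00  little-endian(00 f7) = 0xf700
  top 4b → 0xf → ld [RR]
  [11:10] rd=1 = b
  [9:8] rs=3 = d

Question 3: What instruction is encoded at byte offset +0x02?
+0x02: 00 d8 ⇒ word 0xd800 (little)
  op=0xd800>>12=0xd ⇒ push (R)
  [11:10] rd=2 = c

push c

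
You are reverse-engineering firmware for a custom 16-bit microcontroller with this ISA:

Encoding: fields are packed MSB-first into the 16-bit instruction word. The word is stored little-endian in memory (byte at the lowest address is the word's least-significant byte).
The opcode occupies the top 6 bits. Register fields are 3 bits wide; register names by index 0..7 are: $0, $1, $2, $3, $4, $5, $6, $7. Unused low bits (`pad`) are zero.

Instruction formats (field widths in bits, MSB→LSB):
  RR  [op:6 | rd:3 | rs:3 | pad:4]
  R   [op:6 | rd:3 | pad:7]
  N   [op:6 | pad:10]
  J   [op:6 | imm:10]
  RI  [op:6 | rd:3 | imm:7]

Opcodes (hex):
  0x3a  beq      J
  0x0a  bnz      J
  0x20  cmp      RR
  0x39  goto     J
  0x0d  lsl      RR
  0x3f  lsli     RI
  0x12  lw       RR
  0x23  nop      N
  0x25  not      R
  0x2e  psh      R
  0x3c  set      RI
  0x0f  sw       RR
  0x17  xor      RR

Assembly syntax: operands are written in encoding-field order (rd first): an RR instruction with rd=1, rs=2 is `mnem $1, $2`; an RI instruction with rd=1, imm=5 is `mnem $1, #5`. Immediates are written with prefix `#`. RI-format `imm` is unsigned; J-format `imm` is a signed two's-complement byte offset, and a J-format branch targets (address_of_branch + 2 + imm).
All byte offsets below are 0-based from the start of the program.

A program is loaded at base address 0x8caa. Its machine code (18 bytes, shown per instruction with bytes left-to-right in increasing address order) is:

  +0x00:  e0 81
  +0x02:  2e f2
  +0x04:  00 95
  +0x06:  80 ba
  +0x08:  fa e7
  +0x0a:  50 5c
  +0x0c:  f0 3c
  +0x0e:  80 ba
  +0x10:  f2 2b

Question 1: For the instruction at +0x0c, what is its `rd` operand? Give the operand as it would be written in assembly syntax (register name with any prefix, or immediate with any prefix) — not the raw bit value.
$1

@+0c  little-endian(f0 3c) = 0x3cf0
  top 6b → 0xf → sw [RR]
  rd@[9:7]=0x1 ⇒ $1
  rs@[6:4]=0x7 ⇒ $7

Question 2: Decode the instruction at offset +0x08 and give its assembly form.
+0x08: fa e7 ⇒ word 0xe7fa (little)
  opcode bits[15:10]=0x39: goto/J
  imm: (w>>0)&0x3ff=0x3fa (s10→-6) → #-6

goto #-6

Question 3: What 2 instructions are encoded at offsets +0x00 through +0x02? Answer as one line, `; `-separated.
+0x00: e0 81 ⇒ word 0x81e0 (little)
  opcode bits[15:10]=0x20: cmp/RR
  rd@[9:7]=0x3 ⇒ $3
  rs@[6:4]=0x6 ⇒ $6
+0x02: 2e f2 ⇒ word 0xf22e (little)
  opcode bits[15:10]=0x3c: set/RI
  rd@[9:7]=0x4 ⇒ $4
  imm@[6:0]=0x2e ⇒ #46

cmp $3, $6; set $4, #46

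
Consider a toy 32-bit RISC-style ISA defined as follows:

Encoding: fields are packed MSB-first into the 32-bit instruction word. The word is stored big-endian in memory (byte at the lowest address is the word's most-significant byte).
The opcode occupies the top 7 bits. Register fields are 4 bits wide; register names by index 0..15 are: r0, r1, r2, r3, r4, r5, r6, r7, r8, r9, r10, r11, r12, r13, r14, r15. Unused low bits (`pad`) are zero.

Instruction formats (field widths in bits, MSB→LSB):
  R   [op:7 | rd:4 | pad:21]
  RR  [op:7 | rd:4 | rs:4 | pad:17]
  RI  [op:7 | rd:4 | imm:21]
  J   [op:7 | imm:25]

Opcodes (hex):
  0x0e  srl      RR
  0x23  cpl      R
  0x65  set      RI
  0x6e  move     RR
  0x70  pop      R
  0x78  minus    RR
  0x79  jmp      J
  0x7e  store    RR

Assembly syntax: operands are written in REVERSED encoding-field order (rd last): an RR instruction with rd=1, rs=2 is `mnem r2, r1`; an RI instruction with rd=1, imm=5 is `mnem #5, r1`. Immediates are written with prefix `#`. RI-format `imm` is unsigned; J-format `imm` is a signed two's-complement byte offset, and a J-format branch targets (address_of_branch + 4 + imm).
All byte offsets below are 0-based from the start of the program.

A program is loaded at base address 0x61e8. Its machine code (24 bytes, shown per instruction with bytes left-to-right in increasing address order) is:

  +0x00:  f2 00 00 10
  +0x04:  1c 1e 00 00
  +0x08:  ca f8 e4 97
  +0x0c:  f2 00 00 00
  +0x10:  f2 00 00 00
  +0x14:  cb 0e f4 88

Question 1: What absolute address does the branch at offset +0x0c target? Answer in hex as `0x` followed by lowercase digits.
0x61f8

off 0x0c: read f2 00 00 00 as big → 0xf2000000
  op=0xf2000000>>25=0x79 ⇒ jmp (J)
  imm: (w>>0)&0x1ffffff=0x0 → #0
  target = base 0x61e8 + off 0x0c + 4 + imm 0 = 0x61f8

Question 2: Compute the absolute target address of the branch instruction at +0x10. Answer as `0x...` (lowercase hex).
0x61fc

+0x10: f2 00 00 00 ⇒ word 0xf2000000 (big)
  op=0xf2000000>>25=0x79 ⇒ jmp (J)
  [24:0] imm=0 = #0
  target = base 0x61e8 + off 0x10 + 4 + imm 0 = 0x61fc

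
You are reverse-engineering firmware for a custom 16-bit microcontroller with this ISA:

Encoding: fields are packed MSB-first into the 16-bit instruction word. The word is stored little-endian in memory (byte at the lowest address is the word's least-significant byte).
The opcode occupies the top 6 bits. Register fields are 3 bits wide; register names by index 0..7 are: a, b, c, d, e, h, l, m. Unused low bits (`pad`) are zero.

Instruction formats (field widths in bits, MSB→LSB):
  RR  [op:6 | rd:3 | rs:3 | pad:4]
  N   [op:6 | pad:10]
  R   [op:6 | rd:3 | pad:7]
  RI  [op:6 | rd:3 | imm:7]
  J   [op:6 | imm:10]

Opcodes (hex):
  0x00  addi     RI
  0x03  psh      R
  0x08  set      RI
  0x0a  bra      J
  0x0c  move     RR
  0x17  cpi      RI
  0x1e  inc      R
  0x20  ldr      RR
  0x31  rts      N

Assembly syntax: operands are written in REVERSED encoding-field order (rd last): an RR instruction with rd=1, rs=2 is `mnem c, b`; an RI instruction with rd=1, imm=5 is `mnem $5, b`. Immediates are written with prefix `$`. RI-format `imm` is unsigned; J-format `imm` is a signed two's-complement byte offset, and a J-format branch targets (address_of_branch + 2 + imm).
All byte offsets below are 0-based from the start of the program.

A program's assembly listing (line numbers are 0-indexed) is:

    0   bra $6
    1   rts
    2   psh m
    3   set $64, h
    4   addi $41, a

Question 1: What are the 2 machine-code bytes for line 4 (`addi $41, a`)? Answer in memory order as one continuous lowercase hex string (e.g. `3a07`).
2900

L4: addi op=0x0:6|rd=0:3|imm=41:7 ⇒ 0x0029 ⇒ little 29 00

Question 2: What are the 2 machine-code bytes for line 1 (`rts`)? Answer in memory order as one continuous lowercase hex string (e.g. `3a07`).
00c4

L1: rts op=0x31:6|pad=0:10 ⇒ 0xc400 ⇒ little 00 c4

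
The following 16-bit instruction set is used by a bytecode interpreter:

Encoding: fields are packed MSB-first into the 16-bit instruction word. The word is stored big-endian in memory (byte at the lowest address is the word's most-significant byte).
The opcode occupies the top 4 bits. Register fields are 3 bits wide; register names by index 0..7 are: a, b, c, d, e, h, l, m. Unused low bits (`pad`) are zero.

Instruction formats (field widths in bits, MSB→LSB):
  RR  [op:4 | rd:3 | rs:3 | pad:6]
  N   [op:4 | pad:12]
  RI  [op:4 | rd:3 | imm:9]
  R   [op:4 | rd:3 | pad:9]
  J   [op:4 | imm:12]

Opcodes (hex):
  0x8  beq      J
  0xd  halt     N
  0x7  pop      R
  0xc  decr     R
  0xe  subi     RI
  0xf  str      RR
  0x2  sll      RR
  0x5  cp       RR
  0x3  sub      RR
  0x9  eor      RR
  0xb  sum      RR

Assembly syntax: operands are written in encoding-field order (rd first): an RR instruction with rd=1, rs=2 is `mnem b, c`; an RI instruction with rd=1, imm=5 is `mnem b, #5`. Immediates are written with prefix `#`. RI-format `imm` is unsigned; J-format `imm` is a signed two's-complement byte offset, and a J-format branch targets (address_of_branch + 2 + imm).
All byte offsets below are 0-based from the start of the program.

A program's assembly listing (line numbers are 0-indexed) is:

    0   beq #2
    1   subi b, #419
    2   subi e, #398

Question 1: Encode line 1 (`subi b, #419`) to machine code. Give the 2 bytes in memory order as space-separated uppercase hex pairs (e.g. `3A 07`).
L1: subi op=0xe:4|rd=1:3|imm=419:9 ⇒ 0xe3a3 ⇒ big e3 a3

E3 A3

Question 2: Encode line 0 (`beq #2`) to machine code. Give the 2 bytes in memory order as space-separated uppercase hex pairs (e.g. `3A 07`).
0. beq fields op=0x8:4|imm=2:12 → word 8002h → 80 02

80 02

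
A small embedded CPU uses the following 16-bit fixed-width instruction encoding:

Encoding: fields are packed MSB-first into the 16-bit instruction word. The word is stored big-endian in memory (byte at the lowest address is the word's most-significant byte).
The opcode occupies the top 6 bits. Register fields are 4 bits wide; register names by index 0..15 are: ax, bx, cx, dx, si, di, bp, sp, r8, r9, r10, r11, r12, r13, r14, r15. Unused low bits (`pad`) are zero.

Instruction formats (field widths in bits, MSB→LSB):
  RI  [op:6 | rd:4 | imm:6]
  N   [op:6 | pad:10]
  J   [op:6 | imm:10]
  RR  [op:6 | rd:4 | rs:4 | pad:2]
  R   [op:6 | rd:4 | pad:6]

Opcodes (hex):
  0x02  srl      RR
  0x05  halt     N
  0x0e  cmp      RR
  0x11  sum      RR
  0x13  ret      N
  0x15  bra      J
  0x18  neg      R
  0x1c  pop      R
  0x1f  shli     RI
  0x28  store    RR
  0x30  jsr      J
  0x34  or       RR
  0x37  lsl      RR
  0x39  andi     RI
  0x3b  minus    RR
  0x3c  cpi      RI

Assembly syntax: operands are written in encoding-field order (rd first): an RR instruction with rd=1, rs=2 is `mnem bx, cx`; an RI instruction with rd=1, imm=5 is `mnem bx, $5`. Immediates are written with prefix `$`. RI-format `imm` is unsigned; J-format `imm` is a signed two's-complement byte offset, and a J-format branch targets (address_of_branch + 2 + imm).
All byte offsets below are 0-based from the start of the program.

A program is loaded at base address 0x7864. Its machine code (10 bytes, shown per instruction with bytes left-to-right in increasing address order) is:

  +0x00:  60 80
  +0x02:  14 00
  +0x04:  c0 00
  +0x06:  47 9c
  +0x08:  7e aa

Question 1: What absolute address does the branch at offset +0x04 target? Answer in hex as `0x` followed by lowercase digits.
0x786a

off 0x04: read c0 00 as big → 0xc000
  top 6b → 0x30 → jsr [J]
  [9:0] imm=0 = $0
  target = base 0x7864 + off 0x04 + 2 + imm 0 = 0x786a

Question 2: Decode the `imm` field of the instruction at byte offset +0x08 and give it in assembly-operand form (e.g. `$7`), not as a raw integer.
$42

[08] 7e aa → 0x7eaa
  top 6b → 0x1f → shli [RI]
  rd@[9:6]=0xa ⇒ r10
  imm@[5:0]=0x2a ⇒ $42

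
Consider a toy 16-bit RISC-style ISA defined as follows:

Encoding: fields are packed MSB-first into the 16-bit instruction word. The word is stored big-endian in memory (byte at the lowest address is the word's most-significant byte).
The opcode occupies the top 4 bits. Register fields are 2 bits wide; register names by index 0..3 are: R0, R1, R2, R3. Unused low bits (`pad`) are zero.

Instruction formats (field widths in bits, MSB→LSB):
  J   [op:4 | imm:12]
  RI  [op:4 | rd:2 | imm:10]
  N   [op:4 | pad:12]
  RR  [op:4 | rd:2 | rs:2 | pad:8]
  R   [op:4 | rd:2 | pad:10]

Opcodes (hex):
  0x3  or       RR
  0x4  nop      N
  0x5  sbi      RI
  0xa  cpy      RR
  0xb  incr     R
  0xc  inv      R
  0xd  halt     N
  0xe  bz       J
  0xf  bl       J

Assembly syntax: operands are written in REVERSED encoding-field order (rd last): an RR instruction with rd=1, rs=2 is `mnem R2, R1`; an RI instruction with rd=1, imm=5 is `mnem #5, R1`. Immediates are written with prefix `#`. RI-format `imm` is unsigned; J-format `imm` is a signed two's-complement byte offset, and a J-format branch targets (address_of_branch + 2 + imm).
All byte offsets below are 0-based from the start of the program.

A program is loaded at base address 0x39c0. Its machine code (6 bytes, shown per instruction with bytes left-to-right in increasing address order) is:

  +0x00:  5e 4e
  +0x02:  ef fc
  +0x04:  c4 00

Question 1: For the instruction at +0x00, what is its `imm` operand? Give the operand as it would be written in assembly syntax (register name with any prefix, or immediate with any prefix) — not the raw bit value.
#590

off 0x00: read 5e 4e as big → 0x5e4e
  opcode bits[15:12]=0x5: sbi/RI
  rd@[11:10]=0x3 ⇒ R3
  imm@[9:0]=0x24e ⇒ #590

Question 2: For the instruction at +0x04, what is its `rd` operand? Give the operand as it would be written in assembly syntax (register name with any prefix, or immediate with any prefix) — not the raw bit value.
R1

+0x04: c4 00 ⇒ word 0xc400 (big)
  op=0xc400>>12=0xc ⇒ inv (R)
  [11:10] rd=1 = R1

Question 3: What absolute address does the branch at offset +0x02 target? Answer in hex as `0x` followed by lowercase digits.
0x39c0

off 0x02: read ef fc as big → 0xeffc
  opcode bits[15:12]=0xe: bz/J
  imm: (w>>0)&0xfff=0xffc (s12→-4) → #-4
  target = base 0x39c0 + off 0x02 + 2 + imm -4 = 0x39c0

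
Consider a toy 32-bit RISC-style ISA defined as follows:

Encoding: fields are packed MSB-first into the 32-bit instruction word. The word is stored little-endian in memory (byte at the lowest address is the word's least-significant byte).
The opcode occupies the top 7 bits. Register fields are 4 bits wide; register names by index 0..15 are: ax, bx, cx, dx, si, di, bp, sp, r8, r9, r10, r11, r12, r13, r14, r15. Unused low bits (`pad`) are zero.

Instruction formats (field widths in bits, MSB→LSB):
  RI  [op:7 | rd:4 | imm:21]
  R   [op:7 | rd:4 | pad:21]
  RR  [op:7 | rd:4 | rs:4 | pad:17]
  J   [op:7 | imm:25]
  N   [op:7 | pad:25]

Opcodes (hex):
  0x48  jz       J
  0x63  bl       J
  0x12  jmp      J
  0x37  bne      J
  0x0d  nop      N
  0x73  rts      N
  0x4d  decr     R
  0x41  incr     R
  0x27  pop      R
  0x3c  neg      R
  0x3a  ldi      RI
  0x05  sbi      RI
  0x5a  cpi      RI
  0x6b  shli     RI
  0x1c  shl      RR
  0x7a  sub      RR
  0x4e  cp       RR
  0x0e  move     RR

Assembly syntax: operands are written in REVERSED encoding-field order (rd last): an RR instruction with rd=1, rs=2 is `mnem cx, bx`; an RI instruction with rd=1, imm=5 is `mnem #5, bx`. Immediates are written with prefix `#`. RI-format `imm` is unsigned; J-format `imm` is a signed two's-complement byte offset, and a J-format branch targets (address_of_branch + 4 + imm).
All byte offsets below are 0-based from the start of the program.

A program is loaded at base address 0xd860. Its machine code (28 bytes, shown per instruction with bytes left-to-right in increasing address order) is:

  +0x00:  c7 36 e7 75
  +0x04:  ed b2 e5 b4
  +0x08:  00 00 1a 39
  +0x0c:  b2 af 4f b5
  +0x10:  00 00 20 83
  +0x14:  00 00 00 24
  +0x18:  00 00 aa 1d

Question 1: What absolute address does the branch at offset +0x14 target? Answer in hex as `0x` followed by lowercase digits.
0xd878

[14] 00 00 00 24 → 0x24000000
  opcode bits[31:25]=0x12: jmp/J
  imm: (w>>0)&0x1ffffff=0x0 → #0
  target = base 0xd860 + off 0x14 + 4 + imm 0 = 0xd878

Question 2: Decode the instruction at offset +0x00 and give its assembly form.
+0x00: c7 36 e7 75 ⇒ word 0x75e736c7 (little)
  op=0x75e736c7>>25=0x3a ⇒ ldi (RI)
  rd@[24:21]=0xf ⇒ r15
  imm@[20:0]=0x736c7 ⇒ #472775

ldi #472775, r15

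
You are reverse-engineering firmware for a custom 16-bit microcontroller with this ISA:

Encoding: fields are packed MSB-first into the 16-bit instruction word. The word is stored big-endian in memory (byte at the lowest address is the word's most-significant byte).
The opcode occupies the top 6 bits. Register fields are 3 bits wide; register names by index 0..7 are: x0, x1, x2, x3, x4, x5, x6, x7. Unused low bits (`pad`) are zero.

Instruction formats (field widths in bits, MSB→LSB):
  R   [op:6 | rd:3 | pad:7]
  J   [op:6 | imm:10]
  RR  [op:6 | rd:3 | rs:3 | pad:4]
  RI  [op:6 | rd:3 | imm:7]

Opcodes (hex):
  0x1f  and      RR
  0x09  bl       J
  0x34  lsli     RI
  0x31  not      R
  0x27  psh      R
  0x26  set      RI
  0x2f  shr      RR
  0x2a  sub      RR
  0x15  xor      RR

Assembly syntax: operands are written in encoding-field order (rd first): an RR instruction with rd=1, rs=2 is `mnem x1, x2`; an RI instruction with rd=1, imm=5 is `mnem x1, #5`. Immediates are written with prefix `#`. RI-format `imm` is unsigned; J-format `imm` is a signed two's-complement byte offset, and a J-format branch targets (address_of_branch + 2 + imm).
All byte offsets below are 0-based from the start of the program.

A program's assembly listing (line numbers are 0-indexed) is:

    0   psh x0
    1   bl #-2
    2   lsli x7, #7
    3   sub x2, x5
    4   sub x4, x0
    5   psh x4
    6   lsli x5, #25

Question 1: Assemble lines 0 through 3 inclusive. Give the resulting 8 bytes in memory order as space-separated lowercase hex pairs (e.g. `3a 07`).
line 0 (psh): pack op=0x27:6|rd=0:3|pad=0:7 = 0x9c00; big→ 9c 00
line 1 (bl): pack op=0x9:6|imm=-2:10 = 0x27fe; big→ 27 fe
line 2 (lsli): pack op=0x34:6|rd=7:3|imm=7:7 = 0xd387; big→ d3 87
line 3 (sub): pack op=0x2a:6|rd=2:3|rs=5:3|pad=0:4 = 0xa950; big→ a9 50

9c 00 27 fe d3 87 a9 50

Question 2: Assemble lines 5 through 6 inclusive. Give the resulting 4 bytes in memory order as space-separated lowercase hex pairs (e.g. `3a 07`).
line 5 (psh): pack op=0x27:6|rd=4:3|pad=0:7 = 0x9e00; big→ 9e 00
line 6 (lsli): pack op=0x34:6|rd=5:3|imm=25:7 = 0xd299; big→ d2 99

9e 00 d2 99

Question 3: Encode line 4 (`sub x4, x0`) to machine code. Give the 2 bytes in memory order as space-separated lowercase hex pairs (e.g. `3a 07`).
aa 00

4. sub fields op=0x2a:6|rd=4:3|rs=0:3|pad=0:4 → word aa00h → aa 00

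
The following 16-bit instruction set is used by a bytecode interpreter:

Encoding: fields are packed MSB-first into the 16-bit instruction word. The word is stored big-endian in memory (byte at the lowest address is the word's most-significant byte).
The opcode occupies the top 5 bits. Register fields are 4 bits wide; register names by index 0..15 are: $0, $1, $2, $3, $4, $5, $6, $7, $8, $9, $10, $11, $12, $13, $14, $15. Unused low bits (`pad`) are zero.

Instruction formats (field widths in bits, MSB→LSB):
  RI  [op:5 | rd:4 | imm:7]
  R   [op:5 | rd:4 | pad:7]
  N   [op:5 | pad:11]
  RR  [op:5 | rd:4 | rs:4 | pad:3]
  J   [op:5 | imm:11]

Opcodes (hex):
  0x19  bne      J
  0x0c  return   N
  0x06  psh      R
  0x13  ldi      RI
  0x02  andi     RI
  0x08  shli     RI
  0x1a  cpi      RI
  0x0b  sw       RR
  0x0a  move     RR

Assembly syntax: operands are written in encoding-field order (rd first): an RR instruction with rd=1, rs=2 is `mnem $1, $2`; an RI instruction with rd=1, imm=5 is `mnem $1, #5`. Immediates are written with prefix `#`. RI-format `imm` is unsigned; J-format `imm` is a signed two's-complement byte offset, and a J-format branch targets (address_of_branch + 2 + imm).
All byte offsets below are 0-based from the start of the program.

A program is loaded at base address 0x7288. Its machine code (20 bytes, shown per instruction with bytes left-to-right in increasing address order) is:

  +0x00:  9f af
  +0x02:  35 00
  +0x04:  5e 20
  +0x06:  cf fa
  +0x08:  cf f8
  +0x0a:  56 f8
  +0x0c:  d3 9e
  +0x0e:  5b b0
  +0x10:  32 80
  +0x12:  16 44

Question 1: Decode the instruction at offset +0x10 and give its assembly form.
psh $5

off 0x10: read 32 80 as big → 0x3280
  opcode bits[15:11]=0x6: psh/R
  [10:7] rd=5 = $5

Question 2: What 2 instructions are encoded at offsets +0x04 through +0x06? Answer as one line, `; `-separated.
sw $12, $4; bne #-6

+0x04: 5e 20 ⇒ word 0x5e20 (big)
  opcode bits[15:11]=0xb: sw/RR
  [10:7] rd=12 = $12
  [6:3] rs=4 = $4
+0x06: cf fa ⇒ word 0xcffa (big)
  opcode bits[15:11]=0x19: bne/J
  [10:0] imm=2042 (s11→-6) = #-6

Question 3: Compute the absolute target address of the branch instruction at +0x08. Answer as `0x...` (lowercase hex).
off 0x08: read cf f8 as big → 0xcff8
  opcode bits[15:11]=0x19: bne/J
  imm@[10:0]=0x7f8 (s11→-8) ⇒ #-8
  target = base 0x7288 + off 0x08 + 2 + imm -8 = 0x728a

0x728a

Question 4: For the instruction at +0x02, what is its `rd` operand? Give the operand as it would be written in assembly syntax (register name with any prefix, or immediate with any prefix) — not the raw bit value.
@+02  big-endian(35 00) = 0x3500
  op=0x3500>>11=0x6 ⇒ psh (R)
  rd@[10:7]=0xa ⇒ $10

$10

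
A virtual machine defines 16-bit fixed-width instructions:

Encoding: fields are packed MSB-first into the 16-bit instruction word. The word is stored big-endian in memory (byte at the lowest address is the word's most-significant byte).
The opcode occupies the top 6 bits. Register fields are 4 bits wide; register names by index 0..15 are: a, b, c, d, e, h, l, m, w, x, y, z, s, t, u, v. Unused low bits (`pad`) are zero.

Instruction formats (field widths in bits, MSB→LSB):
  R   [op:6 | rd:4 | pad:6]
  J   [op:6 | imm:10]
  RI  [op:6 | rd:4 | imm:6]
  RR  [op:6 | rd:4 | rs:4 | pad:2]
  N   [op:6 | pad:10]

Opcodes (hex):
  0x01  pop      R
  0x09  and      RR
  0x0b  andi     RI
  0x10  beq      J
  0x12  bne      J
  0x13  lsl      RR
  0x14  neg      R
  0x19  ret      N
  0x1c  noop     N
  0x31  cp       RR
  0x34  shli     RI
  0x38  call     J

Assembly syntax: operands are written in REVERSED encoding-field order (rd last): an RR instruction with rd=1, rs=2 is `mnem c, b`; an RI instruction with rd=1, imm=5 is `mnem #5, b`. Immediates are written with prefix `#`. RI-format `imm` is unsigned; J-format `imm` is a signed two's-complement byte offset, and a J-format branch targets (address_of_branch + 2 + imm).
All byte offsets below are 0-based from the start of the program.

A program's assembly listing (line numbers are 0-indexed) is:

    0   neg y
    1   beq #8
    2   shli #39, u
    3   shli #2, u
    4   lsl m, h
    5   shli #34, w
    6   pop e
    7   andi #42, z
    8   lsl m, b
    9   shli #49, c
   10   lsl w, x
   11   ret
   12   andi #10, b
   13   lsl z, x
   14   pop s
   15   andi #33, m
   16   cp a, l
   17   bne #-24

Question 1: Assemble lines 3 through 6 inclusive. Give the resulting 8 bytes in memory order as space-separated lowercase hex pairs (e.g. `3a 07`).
3. shli fields op=0x34:6|rd=14:4|imm=2:6 → word d382h → d3 82
4. lsl fields op=0x13:6|rd=5:4|rs=7:4|pad=0:2 → word 4d5ch → 4d 5c
5. shli fields op=0x34:6|rd=8:4|imm=34:6 → word d222h → d2 22
6. pop fields op=0x1:6|rd=4:4|pad=0:6 → word 0500h → 05 00

d3 82 4d 5c d2 22 05 00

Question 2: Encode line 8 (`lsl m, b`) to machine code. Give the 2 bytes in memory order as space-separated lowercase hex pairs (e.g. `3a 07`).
line 8 (lsl): pack op=0x13:6|rd=1:4|rs=7:4|pad=0:2 = 0x4c5c; big→ 4c 5c

4c 5c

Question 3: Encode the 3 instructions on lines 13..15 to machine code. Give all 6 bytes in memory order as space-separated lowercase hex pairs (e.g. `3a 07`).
13. lsl fields op=0x13:6|rd=9:4|rs=11:4|pad=0:2 → word 4e6ch → 4e 6c
14. pop fields op=0x1:6|rd=12:4|pad=0:6 → word 0700h → 07 00
15. andi fields op=0xb:6|rd=7:4|imm=33:6 → word 2de1h → 2d e1

4e 6c 07 00 2d e1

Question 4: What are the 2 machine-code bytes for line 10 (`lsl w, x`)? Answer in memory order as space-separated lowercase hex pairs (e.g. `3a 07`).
4e 60

L10: lsl op=0x13:6|rd=9:4|rs=8:4|pad=0:2 ⇒ 0x4e60 ⇒ big 4e 60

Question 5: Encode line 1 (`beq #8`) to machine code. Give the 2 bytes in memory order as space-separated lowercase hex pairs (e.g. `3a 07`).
40 08

line 1 (beq): pack op=0x10:6|imm=8:10 = 0x4008; big→ 40 08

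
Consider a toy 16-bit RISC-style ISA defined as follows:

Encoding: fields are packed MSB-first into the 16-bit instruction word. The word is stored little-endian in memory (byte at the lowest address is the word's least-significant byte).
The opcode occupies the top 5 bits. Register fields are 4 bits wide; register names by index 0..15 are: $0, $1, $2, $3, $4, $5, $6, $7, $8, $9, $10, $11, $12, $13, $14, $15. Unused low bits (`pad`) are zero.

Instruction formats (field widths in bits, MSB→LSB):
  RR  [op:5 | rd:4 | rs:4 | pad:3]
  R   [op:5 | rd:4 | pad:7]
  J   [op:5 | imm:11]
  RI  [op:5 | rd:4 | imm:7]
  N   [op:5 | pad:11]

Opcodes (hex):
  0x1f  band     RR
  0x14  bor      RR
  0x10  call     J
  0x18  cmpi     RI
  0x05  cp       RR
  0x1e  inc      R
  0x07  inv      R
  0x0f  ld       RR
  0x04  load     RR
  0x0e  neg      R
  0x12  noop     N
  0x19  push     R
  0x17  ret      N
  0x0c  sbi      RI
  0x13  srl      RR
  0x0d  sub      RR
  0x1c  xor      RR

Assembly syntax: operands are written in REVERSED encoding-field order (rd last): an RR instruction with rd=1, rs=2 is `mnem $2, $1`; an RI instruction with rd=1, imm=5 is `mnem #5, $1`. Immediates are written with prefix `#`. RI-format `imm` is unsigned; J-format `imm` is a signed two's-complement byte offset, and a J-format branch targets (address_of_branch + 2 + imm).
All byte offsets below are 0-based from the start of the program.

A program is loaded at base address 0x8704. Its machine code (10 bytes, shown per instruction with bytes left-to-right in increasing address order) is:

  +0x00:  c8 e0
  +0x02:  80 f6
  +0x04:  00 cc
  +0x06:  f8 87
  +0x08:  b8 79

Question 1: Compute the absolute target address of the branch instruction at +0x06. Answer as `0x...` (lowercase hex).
0x8704

@+06  little-endian(f8 87) = 0x87f8
  top 5b → 0x10 → call [J]
  [10:0] imm=2040 (s11→-8) = #-8
  target = base 0x8704 + off 0x06 + 2 + imm -8 = 0x8704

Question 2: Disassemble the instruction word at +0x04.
off 0x04: read 00 cc as little → 0xcc00
  top 5b → 0x19 → push [R]
  rd@[10:7]=0x8 ⇒ $8

push $8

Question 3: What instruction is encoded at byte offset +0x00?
+0x00: c8 e0 ⇒ word 0xe0c8 (little)
  opcode bits[15:11]=0x1c: xor/RR
  rd: (w>>7)&0xf=0x1 → $1
  rs: (w>>3)&0xf=0x9 → $9

xor $9, $1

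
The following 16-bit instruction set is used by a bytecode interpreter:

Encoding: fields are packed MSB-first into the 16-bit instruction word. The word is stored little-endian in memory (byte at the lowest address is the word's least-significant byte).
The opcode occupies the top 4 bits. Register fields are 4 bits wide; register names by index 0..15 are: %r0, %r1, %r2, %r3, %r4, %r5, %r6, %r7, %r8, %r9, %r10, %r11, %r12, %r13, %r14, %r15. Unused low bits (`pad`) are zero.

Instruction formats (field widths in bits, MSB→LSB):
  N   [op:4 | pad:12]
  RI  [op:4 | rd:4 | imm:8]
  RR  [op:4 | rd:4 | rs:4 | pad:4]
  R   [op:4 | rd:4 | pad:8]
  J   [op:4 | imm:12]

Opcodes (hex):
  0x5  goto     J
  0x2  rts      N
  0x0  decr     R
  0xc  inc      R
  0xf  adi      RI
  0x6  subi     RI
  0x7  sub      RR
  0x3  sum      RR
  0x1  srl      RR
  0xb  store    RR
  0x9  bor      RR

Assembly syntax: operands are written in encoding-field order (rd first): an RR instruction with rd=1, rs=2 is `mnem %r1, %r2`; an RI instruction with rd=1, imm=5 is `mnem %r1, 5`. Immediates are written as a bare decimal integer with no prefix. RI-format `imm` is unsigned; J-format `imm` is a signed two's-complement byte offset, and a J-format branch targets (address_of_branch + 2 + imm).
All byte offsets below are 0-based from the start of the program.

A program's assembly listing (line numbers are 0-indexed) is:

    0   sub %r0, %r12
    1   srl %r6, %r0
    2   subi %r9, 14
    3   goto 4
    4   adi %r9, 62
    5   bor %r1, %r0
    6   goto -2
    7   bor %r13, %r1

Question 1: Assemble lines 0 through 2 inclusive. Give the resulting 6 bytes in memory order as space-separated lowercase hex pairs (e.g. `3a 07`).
L0: sub op=0x7:4|rd=0:4|rs=12:4|pad=0:4 ⇒ 0x70c0 ⇒ little c0 70
L1: srl op=0x1:4|rd=6:4|rs=0:4|pad=0:4 ⇒ 0x1600 ⇒ little 00 16
L2: subi op=0x6:4|rd=9:4|imm=14:8 ⇒ 0x690e ⇒ little 0e 69

c0 70 00 16 0e 69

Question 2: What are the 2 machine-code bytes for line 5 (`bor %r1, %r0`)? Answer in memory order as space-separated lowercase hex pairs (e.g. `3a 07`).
5. bor fields op=0x9:4|rd=1:4|rs=0:4|pad=0:4 → word 9100h → 00 91

00 91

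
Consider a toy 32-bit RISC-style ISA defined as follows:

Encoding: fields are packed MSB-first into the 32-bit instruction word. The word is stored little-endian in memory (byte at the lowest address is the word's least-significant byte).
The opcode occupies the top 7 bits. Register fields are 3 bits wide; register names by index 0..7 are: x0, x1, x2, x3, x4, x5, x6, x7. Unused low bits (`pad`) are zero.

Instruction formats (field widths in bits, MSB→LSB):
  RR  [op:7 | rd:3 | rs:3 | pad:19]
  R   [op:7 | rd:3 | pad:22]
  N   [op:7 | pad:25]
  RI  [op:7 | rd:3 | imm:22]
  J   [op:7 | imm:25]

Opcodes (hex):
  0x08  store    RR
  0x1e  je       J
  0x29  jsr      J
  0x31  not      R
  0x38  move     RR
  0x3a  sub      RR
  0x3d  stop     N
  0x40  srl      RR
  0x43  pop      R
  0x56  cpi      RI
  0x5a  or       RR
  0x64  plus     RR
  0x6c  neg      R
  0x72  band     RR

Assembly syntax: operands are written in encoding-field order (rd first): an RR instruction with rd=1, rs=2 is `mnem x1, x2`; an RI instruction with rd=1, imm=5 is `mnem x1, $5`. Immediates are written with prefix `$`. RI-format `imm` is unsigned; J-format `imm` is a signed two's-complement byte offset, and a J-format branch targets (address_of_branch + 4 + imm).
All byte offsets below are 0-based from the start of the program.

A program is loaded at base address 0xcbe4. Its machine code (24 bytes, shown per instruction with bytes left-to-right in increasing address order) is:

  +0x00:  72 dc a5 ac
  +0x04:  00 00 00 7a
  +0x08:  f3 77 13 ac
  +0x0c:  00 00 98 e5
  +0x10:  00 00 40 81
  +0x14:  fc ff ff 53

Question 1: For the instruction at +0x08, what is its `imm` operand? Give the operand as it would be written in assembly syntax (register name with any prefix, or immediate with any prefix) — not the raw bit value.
$1275891

@+08  little-endian(f3 77 13 ac) = 0xac1377f3
  top 7b → 0x56 → cpi [RI]
  rd: (w>>22)&0x7=0x0 → x0
  imm: (w>>0)&0x3fffff=0x1377f3 → $1275891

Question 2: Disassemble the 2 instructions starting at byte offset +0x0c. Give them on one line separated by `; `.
band x6, x3; srl x5, x0

off 0x0c: read 00 00 98 e5 as little → 0xe5980000
  top 7b → 0x72 → band [RR]
  rd@[24:22]=0x6 ⇒ x6
  rs@[21:19]=0x3 ⇒ x3
off 0x10: read 00 00 40 81 as little → 0x81400000
  top 7b → 0x40 → srl [RR]
  rd@[24:22]=0x5 ⇒ x5
  rs@[21:19]=0x0 ⇒ x0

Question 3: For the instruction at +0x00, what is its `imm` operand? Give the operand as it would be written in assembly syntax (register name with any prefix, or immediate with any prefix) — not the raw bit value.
+0x00: 72 dc a5 ac ⇒ word 0xaca5dc72 (little)
  opcode bits[31:25]=0x56: cpi/RI
  rd: (w>>22)&0x7=0x2 → x2
  imm: (w>>0)&0x3fffff=0x25dc72 → $2481266

$2481266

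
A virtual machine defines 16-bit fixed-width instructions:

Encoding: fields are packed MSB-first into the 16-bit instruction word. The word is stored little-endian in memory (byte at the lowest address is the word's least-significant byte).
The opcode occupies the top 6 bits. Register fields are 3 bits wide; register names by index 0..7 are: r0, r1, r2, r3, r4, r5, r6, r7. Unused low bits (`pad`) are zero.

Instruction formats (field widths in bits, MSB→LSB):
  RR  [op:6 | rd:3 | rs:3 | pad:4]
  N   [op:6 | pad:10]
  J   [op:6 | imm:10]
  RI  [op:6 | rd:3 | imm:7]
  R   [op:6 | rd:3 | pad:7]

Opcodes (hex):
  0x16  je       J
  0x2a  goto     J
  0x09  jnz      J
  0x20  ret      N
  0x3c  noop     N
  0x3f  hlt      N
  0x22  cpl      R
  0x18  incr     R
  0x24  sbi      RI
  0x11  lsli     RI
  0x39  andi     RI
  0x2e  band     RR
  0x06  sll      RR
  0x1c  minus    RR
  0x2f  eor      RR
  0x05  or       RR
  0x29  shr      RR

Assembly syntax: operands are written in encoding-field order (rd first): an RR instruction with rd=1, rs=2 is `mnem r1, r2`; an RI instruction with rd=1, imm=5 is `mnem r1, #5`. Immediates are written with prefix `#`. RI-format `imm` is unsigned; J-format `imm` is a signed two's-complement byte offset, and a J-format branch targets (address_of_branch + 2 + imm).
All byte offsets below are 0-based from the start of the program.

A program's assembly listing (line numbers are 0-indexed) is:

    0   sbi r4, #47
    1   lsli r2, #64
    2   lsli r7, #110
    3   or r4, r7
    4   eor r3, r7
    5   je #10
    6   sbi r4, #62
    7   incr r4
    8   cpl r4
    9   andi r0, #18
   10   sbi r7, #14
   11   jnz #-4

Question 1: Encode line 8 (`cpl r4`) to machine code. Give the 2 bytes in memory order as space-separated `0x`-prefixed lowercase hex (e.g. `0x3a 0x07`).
line 8 (cpl): pack op=0x22:6|rd=4:3|pad=0:7 = 0x8a00; little→ 00 8a

0x00 0x8a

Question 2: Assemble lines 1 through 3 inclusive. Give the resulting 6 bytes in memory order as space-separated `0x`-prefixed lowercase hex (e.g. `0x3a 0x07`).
0x40 0x45 0xee 0x47 0x70 0x16

1. lsli fields op=0x11:6|rd=2:3|imm=64:7 → word 4540h → 40 45
2. lsli fields op=0x11:6|rd=7:3|imm=110:7 → word 47eeh → ee 47
3. or fields op=0x5:6|rd=4:3|rs=7:3|pad=0:4 → word 1670h → 70 16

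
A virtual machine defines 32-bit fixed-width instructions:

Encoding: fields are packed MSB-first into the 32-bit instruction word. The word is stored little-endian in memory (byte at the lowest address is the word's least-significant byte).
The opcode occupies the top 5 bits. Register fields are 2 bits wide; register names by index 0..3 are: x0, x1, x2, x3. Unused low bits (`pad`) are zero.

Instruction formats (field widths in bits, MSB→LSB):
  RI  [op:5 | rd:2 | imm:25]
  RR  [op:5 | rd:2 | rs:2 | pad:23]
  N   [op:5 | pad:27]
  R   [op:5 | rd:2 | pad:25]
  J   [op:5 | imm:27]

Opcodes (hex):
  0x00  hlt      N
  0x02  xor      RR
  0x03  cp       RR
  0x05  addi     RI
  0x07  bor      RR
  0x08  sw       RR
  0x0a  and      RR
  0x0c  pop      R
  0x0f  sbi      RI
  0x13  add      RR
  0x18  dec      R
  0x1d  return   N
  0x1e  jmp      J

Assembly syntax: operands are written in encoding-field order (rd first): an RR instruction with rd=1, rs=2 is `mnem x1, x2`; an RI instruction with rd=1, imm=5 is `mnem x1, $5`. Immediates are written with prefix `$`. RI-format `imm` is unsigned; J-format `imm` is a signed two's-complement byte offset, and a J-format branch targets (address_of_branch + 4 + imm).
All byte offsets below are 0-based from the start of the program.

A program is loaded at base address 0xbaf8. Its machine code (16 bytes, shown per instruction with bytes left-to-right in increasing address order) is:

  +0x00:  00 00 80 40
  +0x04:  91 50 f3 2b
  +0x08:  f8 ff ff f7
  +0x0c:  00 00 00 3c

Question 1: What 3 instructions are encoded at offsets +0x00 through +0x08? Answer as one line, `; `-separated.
sw x0, x1; addi x1, $32723089; jmp $-8

+0x00: 00 00 80 40 ⇒ word 0x40800000 (little)
  opcode bits[31:27]=0x8: sw/RR
  rd: (w>>25)&0x3=0x0 → x0
  rs: (w>>23)&0x3=0x1 → x1
+0x04: 91 50 f3 2b ⇒ word 0x2bf35091 (little)
  opcode bits[31:27]=0x5: addi/RI
  rd: (w>>25)&0x3=0x1 → x1
  imm: (w>>0)&0x1ffffff=0x1f35091 → $32723089
+0x08: f8 ff ff f7 ⇒ word 0xf7fffff8 (little)
  opcode bits[31:27]=0x1e: jmp/J
  imm: (w>>0)&0x7ffffff=0x7fffff8 (s27→-8) → $-8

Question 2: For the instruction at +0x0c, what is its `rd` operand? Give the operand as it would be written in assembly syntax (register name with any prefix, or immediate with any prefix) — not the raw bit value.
[0c] 00 00 00 3c → 0x3c000000
  top 5b → 0x7 → bor [RR]
  rd: (w>>25)&0x3=0x2 → x2
  rs: (w>>23)&0x3=0x0 → x0

x2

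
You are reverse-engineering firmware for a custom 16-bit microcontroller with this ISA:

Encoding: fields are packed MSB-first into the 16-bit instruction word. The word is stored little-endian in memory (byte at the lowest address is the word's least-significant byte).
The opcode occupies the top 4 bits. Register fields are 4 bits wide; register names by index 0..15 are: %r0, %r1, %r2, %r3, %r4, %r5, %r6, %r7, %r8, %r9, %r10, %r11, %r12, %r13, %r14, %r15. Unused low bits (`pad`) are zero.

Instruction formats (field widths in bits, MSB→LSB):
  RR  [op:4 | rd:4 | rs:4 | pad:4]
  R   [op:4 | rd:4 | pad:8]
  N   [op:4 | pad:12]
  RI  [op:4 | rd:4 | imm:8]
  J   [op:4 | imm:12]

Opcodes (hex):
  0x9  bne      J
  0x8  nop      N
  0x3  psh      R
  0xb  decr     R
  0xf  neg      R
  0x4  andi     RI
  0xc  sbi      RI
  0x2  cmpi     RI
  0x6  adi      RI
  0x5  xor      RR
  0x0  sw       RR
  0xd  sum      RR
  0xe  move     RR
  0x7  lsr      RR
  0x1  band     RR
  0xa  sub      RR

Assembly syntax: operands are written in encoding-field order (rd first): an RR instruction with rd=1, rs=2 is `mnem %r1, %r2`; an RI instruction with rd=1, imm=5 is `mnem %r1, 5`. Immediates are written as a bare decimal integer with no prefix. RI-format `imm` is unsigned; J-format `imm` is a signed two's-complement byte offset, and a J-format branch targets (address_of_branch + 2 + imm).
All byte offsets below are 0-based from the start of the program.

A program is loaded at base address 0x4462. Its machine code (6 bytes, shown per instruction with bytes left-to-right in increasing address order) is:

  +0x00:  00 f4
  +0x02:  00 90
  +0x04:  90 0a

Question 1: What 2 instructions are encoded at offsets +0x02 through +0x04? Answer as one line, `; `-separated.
bne 0; sw %r10, %r9

+0x02: 00 90 ⇒ word 0x9000 (little)
  op=0x9000>>12=0x9 ⇒ bne (J)
  [11:0] imm=0 = 0
+0x04: 90 0a ⇒ word 0x0a90 (little)
  op=0x0a90>>12=0x0 ⇒ sw (RR)
  [11:8] rd=10 = %r10
  [7:4] rs=9 = %r9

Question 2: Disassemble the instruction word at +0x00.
neg %r4

off 0x00: read 00 f4 as little → 0xf400
  top 4b → 0xf → neg [R]
  rd@[11:8]=0x4 ⇒ %r4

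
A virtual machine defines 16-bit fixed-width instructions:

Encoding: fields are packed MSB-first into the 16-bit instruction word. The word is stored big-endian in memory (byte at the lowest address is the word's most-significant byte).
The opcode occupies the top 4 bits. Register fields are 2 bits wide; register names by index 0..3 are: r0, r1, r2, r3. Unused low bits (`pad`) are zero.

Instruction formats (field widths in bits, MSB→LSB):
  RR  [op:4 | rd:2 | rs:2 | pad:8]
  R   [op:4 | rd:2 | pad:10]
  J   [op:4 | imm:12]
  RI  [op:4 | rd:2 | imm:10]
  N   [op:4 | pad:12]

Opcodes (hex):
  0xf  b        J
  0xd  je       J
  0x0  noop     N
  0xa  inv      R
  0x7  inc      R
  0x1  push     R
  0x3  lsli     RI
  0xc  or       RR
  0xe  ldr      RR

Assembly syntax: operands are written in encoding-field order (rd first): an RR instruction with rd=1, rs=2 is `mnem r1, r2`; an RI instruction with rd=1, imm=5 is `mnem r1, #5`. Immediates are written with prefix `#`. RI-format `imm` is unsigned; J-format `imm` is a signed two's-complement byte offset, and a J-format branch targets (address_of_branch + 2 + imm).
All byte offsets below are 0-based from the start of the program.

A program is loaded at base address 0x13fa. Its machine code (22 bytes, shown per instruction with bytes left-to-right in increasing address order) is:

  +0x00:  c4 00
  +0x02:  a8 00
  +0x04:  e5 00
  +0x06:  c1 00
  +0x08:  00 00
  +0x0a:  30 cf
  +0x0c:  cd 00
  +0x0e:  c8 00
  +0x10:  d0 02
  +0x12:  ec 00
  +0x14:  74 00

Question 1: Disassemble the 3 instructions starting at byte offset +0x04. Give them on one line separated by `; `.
ldr r1, r1; or r0, r1; noop

[04] e5 00 → 0xe500
  top 4b → 0xe → ldr [RR]
  [11:10] rd=1 = r1
  [9:8] rs=1 = r1
[06] c1 00 → 0xc100
  top 4b → 0xc → or [RR]
  [11:10] rd=0 = r0
  [9:8] rs=1 = r1
[08] 00 00 → 0x0000
  top 4b → 0x0 → noop [N]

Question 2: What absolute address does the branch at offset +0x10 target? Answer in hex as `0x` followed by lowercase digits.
0x140e

+0x10: d0 02 ⇒ word 0xd002 (big)
  op=0xd002>>12=0xd ⇒ je (J)
  imm@[11:0]=0x2 ⇒ #2
  target = base 0x13fa + off 0x10 + 2 + imm 2 = 0x140e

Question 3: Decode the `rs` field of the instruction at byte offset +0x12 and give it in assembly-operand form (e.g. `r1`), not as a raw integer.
off 0x12: read ec 00 as big → 0xec00
  opcode bits[15:12]=0xe: ldr/RR
  rd@[11:10]=0x3 ⇒ r3
  rs@[9:8]=0x0 ⇒ r0

r0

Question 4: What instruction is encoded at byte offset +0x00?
+0x00: c4 00 ⇒ word 0xc400 (big)
  top 4b → 0xc → or [RR]
  rd@[11:10]=0x1 ⇒ r1
  rs@[9:8]=0x0 ⇒ r0

or r1, r0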